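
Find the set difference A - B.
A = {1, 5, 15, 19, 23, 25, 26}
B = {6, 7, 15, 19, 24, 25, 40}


Set A = {1, 5, 15, 19, 23, 25, 26}
Set B = {6, 7, 15, 19, 24, 25, 40}
A \ B includes elements in A that are not in B.
Check each element of A:
1 (not in B, keep), 5 (not in B, keep), 15 (in B, remove), 19 (in B, remove), 23 (not in B, keep), 25 (in B, remove), 26 (not in B, keep)
A \ B = {1, 5, 23, 26}

{1, 5, 23, 26}


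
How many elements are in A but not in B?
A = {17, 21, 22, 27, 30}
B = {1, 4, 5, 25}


Set A = {17, 21, 22, 27, 30}
Set B = {1, 4, 5, 25}
A \ B = {17, 21, 22, 27, 30}
|A \ B| = 5

5


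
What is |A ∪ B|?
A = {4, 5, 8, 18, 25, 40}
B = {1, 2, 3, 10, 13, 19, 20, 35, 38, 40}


Set A = {4, 5, 8, 18, 25, 40}, |A| = 6
Set B = {1, 2, 3, 10, 13, 19, 20, 35, 38, 40}, |B| = 10
A ∩ B = {40}, |A ∩ B| = 1
|A ∪ B| = |A| + |B| - |A ∩ B| = 6 + 10 - 1 = 15

15


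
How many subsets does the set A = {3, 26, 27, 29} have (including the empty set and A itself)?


Set A = {3, 26, 27, 29}
|A| = 4
The power set P(A) contains all subsets of A.
|P(A)| = 2^|A| = 2^4 = 16

16


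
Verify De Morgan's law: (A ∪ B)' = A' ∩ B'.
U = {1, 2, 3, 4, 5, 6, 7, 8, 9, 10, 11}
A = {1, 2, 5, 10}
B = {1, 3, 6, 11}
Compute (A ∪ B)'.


U = {1, 2, 3, 4, 5, 6, 7, 8, 9, 10, 11}
A = {1, 2, 5, 10}, B = {1, 3, 6, 11}
A ∪ B = {1, 2, 3, 5, 6, 10, 11}
(A ∪ B)' = U \ (A ∪ B) = {4, 7, 8, 9}
Verification via A' ∩ B': A' = {3, 4, 6, 7, 8, 9, 11}, B' = {2, 4, 5, 7, 8, 9, 10}
A' ∩ B' = {4, 7, 8, 9} ✓

{4, 7, 8, 9}


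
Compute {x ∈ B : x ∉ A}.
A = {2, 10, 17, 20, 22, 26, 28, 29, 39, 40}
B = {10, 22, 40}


Set A = {2, 10, 17, 20, 22, 26, 28, 29, 39, 40}
Set B = {10, 22, 40}
Check each element of B against A:
10 ∈ A, 22 ∈ A, 40 ∈ A
Elements of B not in A: {}

{}


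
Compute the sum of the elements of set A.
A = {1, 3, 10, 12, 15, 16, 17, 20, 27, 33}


Set A = {1, 3, 10, 12, 15, 16, 17, 20, 27, 33}
Sum = 1 + 3 + 10 + 12 + 15 + 16 + 17 + 20 + 27 + 33 = 154

154


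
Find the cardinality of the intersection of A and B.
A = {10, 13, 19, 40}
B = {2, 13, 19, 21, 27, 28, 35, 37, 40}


Set A = {10, 13, 19, 40}
Set B = {2, 13, 19, 21, 27, 28, 35, 37, 40}
A ∩ B = {13, 19, 40}
|A ∩ B| = 3

3


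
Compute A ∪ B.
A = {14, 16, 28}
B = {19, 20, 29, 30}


Set A = {14, 16, 28}
Set B = {19, 20, 29, 30}
A ∪ B includes all elements in either set.
Elements from A: {14, 16, 28}
Elements from B not already included: {19, 20, 29, 30}
A ∪ B = {14, 16, 19, 20, 28, 29, 30}

{14, 16, 19, 20, 28, 29, 30}


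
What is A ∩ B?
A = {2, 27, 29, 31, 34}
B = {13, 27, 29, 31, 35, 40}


Set A = {2, 27, 29, 31, 34}
Set B = {13, 27, 29, 31, 35, 40}
A ∩ B includes only elements in both sets.
Check each element of A against B:
2 ✗, 27 ✓, 29 ✓, 31 ✓, 34 ✗
A ∩ B = {27, 29, 31}

{27, 29, 31}


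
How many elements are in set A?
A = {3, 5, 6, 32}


Set A = {3, 5, 6, 32}
Listing elements: 3, 5, 6, 32
Counting: 4 elements
|A| = 4

4


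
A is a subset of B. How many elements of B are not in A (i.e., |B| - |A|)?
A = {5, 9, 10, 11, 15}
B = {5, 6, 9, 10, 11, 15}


Set A = {5, 9, 10, 11, 15}, |A| = 5
Set B = {5, 6, 9, 10, 11, 15}, |B| = 6
Since A ⊆ B: B \ A = {6}
|B| - |A| = 6 - 5 = 1

1


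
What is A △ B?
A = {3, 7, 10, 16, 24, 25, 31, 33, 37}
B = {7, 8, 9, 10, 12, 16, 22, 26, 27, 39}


Set A = {3, 7, 10, 16, 24, 25, 31, 33, 37}
Set B = {7, 8, 9, 10, 12, 16, 22, 26, 27, 39}
A △ B = (A \ B) ∪ (B \ A)
Elements in A but not B: {3, 24, 25, 31, 33, 37}
Elements in B but not A: {8, 9, 12, 22, 26, 27, 39}
A △ B = {3, 8, 9, 12, 22, 24, 25, 26, 27, 31, 33, 37, 39}

{3, 8, 9, 12, 22, 24, 25, 26, 27, 31, 33, 37, 39}


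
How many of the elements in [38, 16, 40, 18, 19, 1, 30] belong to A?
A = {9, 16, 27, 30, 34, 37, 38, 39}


Set A = {9, 16, 27, 30, 34, 37, 38, 39}
Candidates: [38, 16, 40, 18, 19, 1, 30]
Check each candidate:
38 ∈ A, 16 ∈ A, 40 ∉ A, 18 ∉ A, 19 ∉ A, 1 ∉ A, 30 ∈ A
Count of candidates in A: 3

3


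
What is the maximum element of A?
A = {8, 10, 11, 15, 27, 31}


Set A = {8, 10, 11, 15, 27, 31}
Elements in ascending order: 8, 10, 11, 15, 27, 31
The largest element is 31.

31


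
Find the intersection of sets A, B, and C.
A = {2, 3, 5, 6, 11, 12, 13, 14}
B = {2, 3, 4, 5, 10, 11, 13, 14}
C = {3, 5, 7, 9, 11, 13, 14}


Set A = {2, 3, 5, 6, 11, 12, 13, 14}
Set B = {2, 3, 4, 5, 10, 11, 13, 14}
Set C = {3, 5, 7, 9, 11, 13, 14}
First, A ∩ B = {2, 3, 5, 11, 13, 14}
Then, (A ∩ B) ∩ C = {3, 5, 11, 13, 14}

{3, 5, 11, 13, 14}


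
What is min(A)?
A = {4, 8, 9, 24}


Set A = {4, 8, 9, 24}
Elements in ascending order: 4, 8, 9, 24
The smallest element is 4.

4


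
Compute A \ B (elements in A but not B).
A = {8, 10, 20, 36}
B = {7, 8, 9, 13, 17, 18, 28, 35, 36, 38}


Set A = {8, 10, 20, 36}
Set B = {7, 8, 9, 13, 17, 18, 28, 35, 36, 38}
A \ B includes elements in A that are not in B.
Check each element of A:
8 (in B, remove), 10 (not in B, keep), 20 (not in B, keep), 36 (in B, remove)
A \ B = {10, 20}

{10, 20}


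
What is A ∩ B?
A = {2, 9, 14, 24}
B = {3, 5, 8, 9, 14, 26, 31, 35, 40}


Set A = {2, 9, 14, 24}
Set B = {3, 5, 8, 9, 14, 26, 31, 35, 40}
A ∩ B includes only elements in both sets.
Check each element of A against B:
2 ✗, 9 ✓, 14 ✓, 24 ✗
A ∩ B = {9, 14}

{9, 14}


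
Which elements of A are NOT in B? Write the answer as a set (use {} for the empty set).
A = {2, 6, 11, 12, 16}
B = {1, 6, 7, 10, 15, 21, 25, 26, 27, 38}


Set A = {2, 6, 11, 12, 16}
Set B = {1, 6, 7, 10, 15, 21, 25, 26, 27, 38}
Check each element of A against B:
2 ∉ B (include), 6 ∈ B, 11 ∉ B (include), 12 ∉ B (include), 16 ∉ B (include)
Elements of A not in B: {2, 11, 12, 16}

{2, 11, 12, 16}


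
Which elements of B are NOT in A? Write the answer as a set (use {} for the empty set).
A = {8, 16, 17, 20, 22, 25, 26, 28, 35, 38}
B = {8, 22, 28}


Set A = {8, 16, 17, 20, 22, 25, 26, 28, 35, 38}
Set B = {8, 22, 28}
Check each element of B against A:
8 ∈ A, 22 ∈ A, 28 ∈ A
Elements of B not in A: {}

{}


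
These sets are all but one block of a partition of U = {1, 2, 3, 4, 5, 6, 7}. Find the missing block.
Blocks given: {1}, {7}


U = {1, 2, 3, 4, 5, 6, 7}
Shown blocks: {1}, {7}
A partition's blocks are pairwise disjoint and cover U, so the missing block = U \ (union of shown blocks).
Union of shown blocks: {1, 7}
Missing block = U \ (union) = {2, 3, 4, 5, 6}

{2, 3, 4, 5, 6}


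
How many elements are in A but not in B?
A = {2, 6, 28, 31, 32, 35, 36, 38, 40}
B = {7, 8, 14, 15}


Set A = {2, 6, 28, 31, 32, 35, 36, 38, 40}
Set B = {7, 8, 14, 15}
A \ B = {2, 6, 28, 31, 32, 35, 36, 38, 40}
|A \ B| = 9

9


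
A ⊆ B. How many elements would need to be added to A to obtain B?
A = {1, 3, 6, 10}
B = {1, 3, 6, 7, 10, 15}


Set A = {1, 3, 6, 10}, |A| = 4
Set B = {1, 3, 6, 7, 10, 15}, |B| = 6
Since A ⊆ B: B \ A = {7, 15}
|B| - |A| = 6 - 4 = 2

2


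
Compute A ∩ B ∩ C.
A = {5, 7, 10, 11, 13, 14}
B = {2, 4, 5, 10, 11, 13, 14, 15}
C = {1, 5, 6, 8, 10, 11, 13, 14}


Set A = {5, 7, 10, 11, 13, 14}
Set B = {2, 4, 5, 10, 11, 13, 14, 15}
Set C = {1, 5, 6, 8, 10, 11, 13, 14}
First, A ∩ B = {5, 10, 11, 13, 14}
Then, (A ∩ B) ∩ C = {5, 10, 11, 13, 14}

{5, 10, 11, 13, 14}


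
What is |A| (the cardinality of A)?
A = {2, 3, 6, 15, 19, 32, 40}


Set A = {2, 3, 6, 15, 19, 32, 40}
Listing elements: 2, 3, 6, 15, 19, 32, 40
Counting: 7 elements
|A| = 7

7


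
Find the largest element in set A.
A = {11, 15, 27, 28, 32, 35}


Set A = {11, 15, 27, 28, 32, 35}
Elements in ascending order: 11, 15, 27, 28, 32, 35
The largest element is 35.

35


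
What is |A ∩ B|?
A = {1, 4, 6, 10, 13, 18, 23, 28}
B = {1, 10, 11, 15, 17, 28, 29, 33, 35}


Set A = {1, 4, 6, 10, 13, 18, 23, 28}
Set B = {1, 10, 11, 15, 17, 28, 29, 33, 35}
A ∩ B = {1, 10, 28}
|A ∩ B| = 3

3


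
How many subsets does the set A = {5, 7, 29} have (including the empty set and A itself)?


Set A = {5, 7, 29}
|A| = 3
The power set P(A) contains all subsets of A.
|P(A)| = 2^|A| = 2^3 = 8

8


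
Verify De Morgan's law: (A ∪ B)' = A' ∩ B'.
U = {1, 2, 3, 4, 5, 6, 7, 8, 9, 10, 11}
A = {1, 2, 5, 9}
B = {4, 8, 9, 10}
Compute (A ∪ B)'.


U = {1, 2, 3, 4, 5, 6, 7, 8, 9, 10, 11}
A = {1, 2, 5, 9}, B = {4, 8, 9, 10}
A ∪ B = {1, 2, 4, 5, 8, 9, 10}
(A ∪ B)' = U \ (A ∪ B) = {3, 6, 7, 11}
Verification via A' ∩ B': A' = {3, 4, 6, 7, 8, 10, 11}, B' = {1, 2, 3, 5, 6, 7, 11}
A' ∩ B' = {3, 6, 7, 11} ✓

{3, 6, 7, 11}


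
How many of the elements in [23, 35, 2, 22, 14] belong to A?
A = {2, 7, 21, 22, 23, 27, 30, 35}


Set A = {2, 7, 21, 22, 23, 27, 30, 35}
Candidates: [23, 35, 2, 22, 14]
Check each candidate:
23 ∈ A, 35 ∈ A, 2 ∈ A, 22 ∈ A, 14 ∉ A
Count of candidates in A: 4

4


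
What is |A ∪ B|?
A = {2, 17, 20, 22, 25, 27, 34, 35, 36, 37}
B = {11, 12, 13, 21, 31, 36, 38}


Set A = {2, 17, 20, 22, 25, 27, 34, 35, 36, 37}, |A| = 10
Set B = {11, 12, 13, 21, 31, 36, 38}, |B| = 7
A ∩ B = {36}, |A ∩ B| = 1
|A ∪ B| = |A| + |B| - |A ∩ B| = 10 + 7 - 1 = 16

16


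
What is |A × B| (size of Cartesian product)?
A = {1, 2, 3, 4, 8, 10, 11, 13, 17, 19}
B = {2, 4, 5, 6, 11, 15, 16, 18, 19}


Set A = {1, 2, 3, 4, 8, 10, 11, 13, 17, 19} has 10 elements.
Set B = {2, 4, 5, 6, 11, 15, 16, 18, 19} has 9 elements.
|A × B| = |A| × |B| = 10 × 9 = 90

90


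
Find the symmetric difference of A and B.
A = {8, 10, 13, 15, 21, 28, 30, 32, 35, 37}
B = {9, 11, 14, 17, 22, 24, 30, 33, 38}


Set A = {8, 10, 13, 15, 21, 28, 30, 32, 35, 37}
Set B = {9, 11, 14, 17, 22, 24, 30, 33, 38}
A △ B = (A \ B) ∪ (B \ A)
Elements in A but not B: {8, 10, 13, 15, 21, 28, 32, 35, 37}
Elements in B but not A: {9, 11, 14, 17, 22, 24, 33, 38}
A △ B = {8, 9, 10, 11, 13, 14, 15, 17, 21, 22, 24, 28, 32, 33, 35, 37, 38}

{8, 9, 10, 11, 13, 14, 15, 17, 21, 22, 24, 28, 32, 33, 35, 37, 38}


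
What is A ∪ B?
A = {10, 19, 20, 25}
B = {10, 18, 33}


Set A = {10, 19, 20, 25}
Set B = {10, 18, 33}
A ∪ B includes all elements in either set.
Elements from A: {10, 19, 20, 25}
Elements from B not already included: {18, 33}
A ∪ B = {10, 18, 19, 20, 25, 33}

{10, 18, 19, 20, 25, 33}


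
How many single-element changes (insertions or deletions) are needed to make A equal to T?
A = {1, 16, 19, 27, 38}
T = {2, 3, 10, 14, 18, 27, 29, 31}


Set A = {1, 16, 19, 27, 38}
Set T = {2, 3, 10, 14, 18, 27, 29, 31}
Elements to remove from A (in A, not in T): {1, 16, 19, 38} → 4 removals
Elements to add to A (in T, not in A): {2, 3, 10, 14, 18, 29, 31} → 7 additions
Total edits = 4 + 7 = 11

11


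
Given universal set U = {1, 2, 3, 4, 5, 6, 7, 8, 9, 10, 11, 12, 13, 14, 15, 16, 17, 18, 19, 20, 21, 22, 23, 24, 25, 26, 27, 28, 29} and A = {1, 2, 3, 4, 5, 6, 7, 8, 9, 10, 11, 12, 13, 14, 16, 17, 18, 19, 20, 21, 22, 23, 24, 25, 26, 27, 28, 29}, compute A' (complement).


Universal set U = {1, 2, 3, 4, 5, 6, 7, 8, 9, 10, 11, 12, 13, 14, 15, 16, 17, 18, 19, 20, 21, 22, 23, 24, 25, 26, 27, 28, 29}
Set A = {1, 2, 3, 4, 5, 6, 7, 8, 9, 10, 11, 12, 13, 14, 16, 17, 18, 19, 20, 21, 22, 23, 24, 25, 26, 27, 28, 29}
A' = U \ A = elements in U but not in A
Checking each element of U:
1 (in A, exclude), 2 (in A, exclude), 3 (in A, exclude), 4 (in A, exclude), 5 (in A, exclude), 6 (in A, exclude), 7 (in A, exclude), 8 (in A, exclude), 9 (in A, exclude), 10 (in A, exclude), 11 (in A, exclude), 12 (in A, exclude), 13 (in A, exclude), 14 (in A, exclude), 15 (not in A, include), 16 (in A, exclude), 17 (in A, exclude), 18 (in A, exclude), 19 (in A, exclude), 20 (in A, exclude), 21 (in A, exclude), 22 (in A, exclude), 23 (in A, exclude), 24 (in A, exclude), 25 (in A, exclude), 26 (in A, exclude), 27 (in A, exclude), 28 (in A, exclude), 29 (in A, exclude)
A' = {15}

{15}


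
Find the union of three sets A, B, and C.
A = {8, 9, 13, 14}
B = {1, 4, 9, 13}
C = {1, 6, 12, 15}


Set A = {8, 9, 13, 14}
Set B = {1, 4, 9, 13}
Set C = {1, 6, 12, 15}
First, A ∪ B = {1, 4, 8, 9, 13, 14}
Then, (A ∪ B) ∪ C = {1, 4, 6, 8, 9, 12, 13, 14, 15}

{1, 4, 6, 8, 9, 12, 13, 14, 15}


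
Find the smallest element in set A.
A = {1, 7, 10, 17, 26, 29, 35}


Set A = {1, 7, 10, 17, 26, 29, 35}
Elements in ascending order: 1, 7, 10, 17, 26, 29, 35
The smallest element is 1.

1


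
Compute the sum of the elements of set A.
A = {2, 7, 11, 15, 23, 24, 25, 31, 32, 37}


Set A = {2, 7, 11, 15, 23, 24, 25, 31, 32, 37}
Sum = 2 + 7 + 11 + 15 + 23 + 24 + 25 + 31 + 32 + 37 = 207

207


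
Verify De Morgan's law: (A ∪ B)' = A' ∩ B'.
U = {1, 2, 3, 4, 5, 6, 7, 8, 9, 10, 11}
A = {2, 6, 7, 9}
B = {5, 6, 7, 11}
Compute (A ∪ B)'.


U = {1, 2, 3, 4, 5, 6, 7, 8, 9, 10, 11}
A = {2, 6, 7, 9}, B = {5, 6, 7, 11}
A ∪ B = {2, 5, 6, 7, 9, 11}
(A ∪ B)' = U \ (A ∪ B) = {1, 3, 4, 8, 10}
Verification via A' ∩ B': A' = {1, 3, 4, 5, 8, 10, 11}, B' = {1, 2, 3, 4, 8, 9, 10}
A' ∩ B' = {1, 3, 4, 8, 10} ✓

{1, 3, 4, 8, 10}


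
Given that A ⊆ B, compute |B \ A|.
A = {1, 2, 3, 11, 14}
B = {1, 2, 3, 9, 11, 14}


Set A = {1, 2, 3, 11, 14}, |A| = 5
Set B = {1, 2, 3, 9, 11, 14}, |B| = 6
Since A ⊆ B: B \ A = {9}
|B| - |A| = 6 - 5 = 1

1


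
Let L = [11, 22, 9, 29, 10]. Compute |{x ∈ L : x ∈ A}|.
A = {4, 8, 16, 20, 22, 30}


Set A = {4, 8, 16, 20, 22, 30}
Candidates: [11, 22, 9, 29, 10]
Check each candidate:
11 ∉ A, 22 ∈ A, 9 ∉ A, 29 ∉ A, 10 ∉ A
Count of candidates in A: 1

1


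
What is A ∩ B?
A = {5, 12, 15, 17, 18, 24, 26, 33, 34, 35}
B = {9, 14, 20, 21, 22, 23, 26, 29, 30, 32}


Set A = {5, 12, 15, 17, 18, 24, 26, 33, 34, 35}
Set B = {9, 14, 20, 21, 22, 23, 26, 29, 30, 32}
A ∩ B includes only elements in both sets.
Check each element of A against B:
5 ✗, 12 ✗, 15 ✗, 17 ✗, 18 ✗, 24 ✗, 26 ✓, 33 ✗, 34 ✗, 35 ✗
A ∩ B = {26}

{26}


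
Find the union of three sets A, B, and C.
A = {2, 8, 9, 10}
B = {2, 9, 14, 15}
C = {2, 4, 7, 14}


Set A = {2, 8, 9, 10}
Set B = {2, 9, 14, 15}
Set C = {2, 4, 7, 14}
First, A ∪ B = {2, 8, 9, 10, 14, 15}
Then, (A ∪ B) ∪ C = {2, 4, 7, 8, 9, 10, 14, 15}

{2, 4, 7, 8, 9, 10, 14, 15}


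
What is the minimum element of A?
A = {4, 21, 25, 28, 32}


Set A = {4, 21, 25, 28, 32}
Elements in ascending order: 4, 21, 25, 28, 32
The smallest element is 4.

4


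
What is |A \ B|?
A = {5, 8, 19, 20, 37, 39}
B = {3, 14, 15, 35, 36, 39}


Set A = {5, 8, 19, 20, 37, 39}
Set B = {3, 14, 15, 35, 36, 39}
A \ B = {5, 8, 19, 20, 37}
|A \ B| = 5

5


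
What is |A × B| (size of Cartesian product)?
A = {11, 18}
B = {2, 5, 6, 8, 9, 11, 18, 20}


Set A = {11, 18} has 2 elements.
Set B = {2, 5, 6, 8, 9, 11, 18, 20} has 8 elements.
|A × B| = |A| × |B| = 2 × 8 = 16

16


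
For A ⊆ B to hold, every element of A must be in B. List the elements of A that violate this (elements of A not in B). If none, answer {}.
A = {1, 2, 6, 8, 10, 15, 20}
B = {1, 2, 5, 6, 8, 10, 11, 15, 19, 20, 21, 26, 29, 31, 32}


Set A = {1, 2, 6, 8, 10, 15, 20}
Set B = {1, 2, 5, 6, 8, 10, 11, 15, 19, 20, 21, 26, 29, 31, 32}
Check each element of A against B:
1 ∈ B, 2 ∈ B, 6 ∈ B, 8 ∈ B, 10 ∈ B, 15 ∈ B, 20 ∈ B
Elements of A not in B: {}

{}


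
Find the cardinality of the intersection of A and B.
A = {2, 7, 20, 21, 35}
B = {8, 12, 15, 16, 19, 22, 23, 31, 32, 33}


Set A = {2, 7, 20, 21, 35}
Set B = {8, 12, 15, 16, 19, 22, 23, 31, 32, 33}
A ∩ B = {}
|A ∩ B| = 0

0


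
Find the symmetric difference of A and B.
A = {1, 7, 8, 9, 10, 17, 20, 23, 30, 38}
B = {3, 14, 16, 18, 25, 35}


Set A = {1, 7, 8, 9, 10, 17, 20, 23, 30, 38}
Set B = {3, 14, 16, 18, 25, 35}
A △ B = (A \ B) ∪ (B \ A)
Elements in A but not B: {1, 7, 8, 9, 10, 17, 20, 23, 30, 38}
Elements in B but not A: {3, 14, 16, 18, 25, 35}
A △ B = {1, 3, 7, 8, 9, 10, 14, 16, 17, 18, 20, 23, 25, 30, 35, 38}

{1, 3, 7, 8, 9, 10, 14, 16, 17, 18, 20, 23, 25, 30, 35, 38}


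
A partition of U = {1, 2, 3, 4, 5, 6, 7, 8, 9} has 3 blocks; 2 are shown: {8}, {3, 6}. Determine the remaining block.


U = {1, 2, 3, 4, 5, 6, 7, 8, 9}
Shown blocks: {8}, {3, 6}
A partition's blocks are pairwise disjoint and cover U, so the missing block = U \ (union of shown blocks).
Union of shown blocks: {3, 6, 8}
Missing block = U \ (union) = {1, 2, 4, 5, 7, 9}

{1, 2, 4, 5, 7, 9}


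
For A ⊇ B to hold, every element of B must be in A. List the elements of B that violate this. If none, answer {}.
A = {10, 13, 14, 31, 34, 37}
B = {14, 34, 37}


Set A = {10, 13, 14, 31, 34, 37}
Set B = {14, 34, 37}
Check each element of B against A:
14 ∈ A, 34 ∈ A, 37 ∈ A
Elements of B not in A: {}

{}


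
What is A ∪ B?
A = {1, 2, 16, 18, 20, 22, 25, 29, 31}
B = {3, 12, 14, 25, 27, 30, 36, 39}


Set A = {1, 2, 16, 18, 20, 22, 25, 29, 31}
Set B = {3, 12, 14, 25, 27, 30, 36, 39}
A ∪ B includes all elements in either set.
Elements from A: {1, 2, 16, 18, 20, 22, 25, 29, 31}
Elements from B not already included: {3, 12, 14, 27, 30, 36, 39}
A ∪ B = {1, 2, 3, 12, 14, 16, 18, 20, 22, 25, 27, 29, 30, 31, 36, 39}

{1, 2, 3, 12, 14, 16, 18, 20, 22, 25, 27, 29, 30, 31, 36, 39}


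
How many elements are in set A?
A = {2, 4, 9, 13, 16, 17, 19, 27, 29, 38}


Set A = {2, 4, 9, 13, 16, 17, 19, 27, 29, 38}
Listing elements: 2, 4, 9, 13, 16, 17, 19, 27, 29, 38
Counting: 10 elements
|A| = 10

10


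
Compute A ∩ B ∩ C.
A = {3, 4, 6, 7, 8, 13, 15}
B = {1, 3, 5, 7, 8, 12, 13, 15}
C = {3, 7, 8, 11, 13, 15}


Set A = {3, 4, 6, 7, 8, 13, 15}
Set B = {1, 3, 5, 7, 8, 12, 13, 15}
Set C = {3, 7, 8, 11, 13, 15}
First, A ∩ B = {3, 7, 8, 13, 15}
Then, (A ∩ B) ∩ C = {3, 7, 8, 13, 15}

{3, 7, 8, 13, 15}


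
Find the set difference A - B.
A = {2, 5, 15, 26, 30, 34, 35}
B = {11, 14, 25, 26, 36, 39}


Set A = {2, 5, 15, 26, 30, 34, 35}
Set B = {11, 14, 25, 26, 36, 39}
A \ B includes elements in A that are not in B.
Check each element of A:
2 (not in B, keep), 5 (not in B, keep), 15 (not in B, keep), 26 (in B, remove), 30 (not in B, keep), 34 (not in B, keep), 35 (not in B, keep)
A \ B = {2, 5, 15, 30, 34, 35}

{2, 5, 15, 30, 34, 35}


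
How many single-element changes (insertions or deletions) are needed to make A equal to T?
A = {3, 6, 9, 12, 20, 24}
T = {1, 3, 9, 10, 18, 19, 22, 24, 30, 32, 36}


Set A = {3, 6, 9, 12, 20, 24}
Set T = {1, 3, 9, 10, 18, 19, 22, 24, 30, 32, 36}
Elements to remove from A (in A, not in T): {6, 12, 20} → 3 removals
Elements to add to A (in T, not in A): {1, 10, 18, 19, 22, 30, 32, 36} → 8 additions
Total edits = 3 + 8 = 11

11


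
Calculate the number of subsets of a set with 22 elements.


The set has 22 elements.
The power set contains all possible subsets.
|P(A)| = 2^|A| = 2^22 = 4194304

4194304


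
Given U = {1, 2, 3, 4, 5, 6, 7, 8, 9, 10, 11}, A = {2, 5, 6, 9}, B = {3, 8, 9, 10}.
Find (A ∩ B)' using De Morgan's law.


U = {1, 2, 3, 4, 5, 6, 7, 8, 9, 10, 11}
A = {2, 5, 6, 9}, B = {3, 8, 9, 10}
A ∩ B = {9}
(A ∩ B)' = U \ (A ∩ B) = {1, 2, 3, 4, 5, 6, 7, 8, 10, 11}
Verification via A' ∪ B': A' = {1, 3, 4, 7, 8, 10, 11}, B' = {1, 2, 4, 5, 6, 7, 11}
A' ∪ B' = {1, 2, 3, 4, 5, 6, 7, 8, 10, 11} ✓

{1, 2, 3, 4, 5, 6, 7, 8, 10, 11}


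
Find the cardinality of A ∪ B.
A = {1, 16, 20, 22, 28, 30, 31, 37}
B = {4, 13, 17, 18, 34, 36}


Set A = {1, 16, 20, 22, 28, 30, 31, 37}, |A| = 8
Set B = {4, 13, 17, 18, 34, 36}, |B| = 6
A ∩ B = {}, |A ∩ B| = 0
|A ∪ B| = |A| + |B| - |A ∩ B| = 8 + 6 - 0 = 14

14


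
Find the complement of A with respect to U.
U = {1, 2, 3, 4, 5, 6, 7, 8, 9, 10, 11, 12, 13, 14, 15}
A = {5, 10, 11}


Universal set U = {1, 2, 3, 4, 5, 6, 7, 8, 9, 10, 11, 12, 13, 14, 15}
Set A = {5, 10, 11}
A' = U \ A = elements in U but not in A
Checking each element of U:
1 (not in A, include), 2 (not in A, include), 3 (not in A, include), 4 (not in A, include), 5 (in A, exclude), 6 (not in A, include), 7 (not in A, include), 8 (not in A, include), 9 (not in A, include), 10 (in A, exclude), 11 (in A, exclude), 12 (not in A, include), 13 (not in A, include), 14 (not in A, include), 15 (not in A, include)
A' = {1, 2, 3, 4, 6, 7, 8, 9, 12, 13, 14, 15}

{1, 2, 3, 4, 6, 7, 8, 9, 12, 13, 14, 15}


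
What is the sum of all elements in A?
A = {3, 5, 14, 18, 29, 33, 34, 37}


Set A = {3, 5, 14, 18, 29, 33, 34, 37}
Sum = 3 + 5 + 14 + 18 + 29 + 33 + 34 + 37 = 173

173


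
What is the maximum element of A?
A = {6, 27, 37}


Set A = {6, 27, 37}
Elements in ascending order: 6, 27, 37
The largest element is 37.

37


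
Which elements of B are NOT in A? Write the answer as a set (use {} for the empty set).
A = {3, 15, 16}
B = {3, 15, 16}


Set A = {3, 15, 16}
Set B = {3, 15, 16}
Check each element of B against A:
3 ∈ A, 15 ∈ A, 16 ∈ A
Elements of B not in A: {}

{}


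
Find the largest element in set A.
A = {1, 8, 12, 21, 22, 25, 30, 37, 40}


Set A = {1, 8, 12, 21, 22, 25, 30, 37, 40}
Elements in ascending order: 1, 8, 12, 21, 22, 25, 30, 37, 40
The largest element is 40.

40


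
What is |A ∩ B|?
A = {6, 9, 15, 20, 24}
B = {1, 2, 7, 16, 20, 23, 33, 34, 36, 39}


Set A = {6, 9, 15, 20, 24}
Set B = {1, 2, 7, 16, 20, 23, 33, 34, 36, 39}
A ∩ B = {20}
|A ∩ B| = 1

1


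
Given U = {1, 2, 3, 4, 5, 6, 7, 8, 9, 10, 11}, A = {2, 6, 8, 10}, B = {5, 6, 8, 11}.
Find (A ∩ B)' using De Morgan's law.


U = {1, 2, 3, 4, 5, 6, 7, 8, 9, 10, 11}
A = {2, 6, 8, 10}, B = {5, 6, 8, 11}
A ∩ B = {6, 8}
(A ∩ B)' = U \ (A ∩ B) = {1, 2, 3, 4, 5, 7, 9, 10, 11}
Verification via A' ∪ B': A' = {1, 3, 4, 5, 7, 9, 11}, B' = {1, 2, 3, 4, 7, 9, 10}
A' ∪ B' = {1, 2, 3, 4, 5, 7, 9, 10, 11} ✓

{1, 2, 3, 4, 5, 7, 9, 10, 11}


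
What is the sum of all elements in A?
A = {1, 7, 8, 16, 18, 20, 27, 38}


Set A = {1, 7, 8, 16, 18, 20, 27, 38}
Sum = 1 + 7 + 8 + 16 + 18 + 20 + 27 + 38 = 135

135


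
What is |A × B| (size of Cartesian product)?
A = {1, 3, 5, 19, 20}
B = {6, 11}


Set A = {1, 3, 5, 19, 20} has 5 elements.
Set B = {6, 11} has 2 elements.
|A × B| = |A| × |B| = 5 × 2 = 10

10


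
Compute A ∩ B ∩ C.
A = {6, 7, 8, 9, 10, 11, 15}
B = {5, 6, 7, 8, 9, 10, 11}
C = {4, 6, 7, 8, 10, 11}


Set A = {6, 7, 8, 9, 10, 11, 15}
Set B = {5, 6, 7, 8, 9, 10, 11}
Set C = {4, 6, 7, 8, 10, 11}
First, A ∩ B = {6, 7, 8, 9, 10, 11}
Then, (A ∩ B) ∩ C = {6, 7, 8, 10, 11}

{6, 7, 8, 10, 11}


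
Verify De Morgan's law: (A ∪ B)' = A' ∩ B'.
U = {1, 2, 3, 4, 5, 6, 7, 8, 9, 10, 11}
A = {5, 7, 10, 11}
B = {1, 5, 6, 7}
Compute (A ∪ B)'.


U = {1, 2, 3, 4, 5, 6, 7, 8, 9, 10, 11}
A = {5, 7, 10, 11}, B = {1, 5, 6, 7}
A ∪ B = {1, 5, 6, 7, 10, 11}
(A ∪ B)' = U \ (A ∪ B) = {2, 3, 4, 8, 9}
Verification via A' ∩ B': A' = {1, 2, 3, 4, 6, 8, 9}, B' = {2, 3, 4, 8, 9, 10, 11}
A' ∩ B' = {2, 3, 4, 8, 9} ✓

{2, 3, 4, 8, 9}


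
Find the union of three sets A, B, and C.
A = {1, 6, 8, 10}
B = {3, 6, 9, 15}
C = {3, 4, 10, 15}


Set A = {1, 6, 8, 10}
Set B = {3, 6, 9, 15}
Set C = {3, 4, 10, 15}
First, A ∪ B = {1, 3, 6, 8, 9, 10, 15}
Then, (A ∪ B) ∪ C = {1, 3, 4, 6, 8, 9, 10, 15}

{1, 3, 4, 6, 8, 9, 10, 15}


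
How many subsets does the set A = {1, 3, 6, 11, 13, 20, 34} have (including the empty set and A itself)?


Set A = {1, 3, 6, 11, 13, 20, 34}
|A| = 7
The power set P(A) contains all subsets of A.
|P(A)| = 2^|A| = 2^7 = 128

128


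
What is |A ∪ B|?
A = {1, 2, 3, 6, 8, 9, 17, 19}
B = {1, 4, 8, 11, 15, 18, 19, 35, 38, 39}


Set A = {1, 2, 3, 6, 8, 9, 17, 19}, |A| = 8
Set B = {1, 4, 8, 11, 15, 18, 19, 35, 38, 39}, |B| = 10
A ∩ B = {1, 8, 19}, |A ∩ B| = 3
|A ∪ B| = |A| + |B| - |A ∩ B| = 8 + 10 - 3 = 15

15


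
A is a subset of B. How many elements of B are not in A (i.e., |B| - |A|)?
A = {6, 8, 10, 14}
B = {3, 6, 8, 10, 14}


Set A = {6, 8, 10, 14}, |A| = 4
Set B = {3, 6, 8, 10, 14}, |B| = 5
Since A ⊆ B: B \ A = {3}
|B| - |A| = 5 - 4 = 1

1


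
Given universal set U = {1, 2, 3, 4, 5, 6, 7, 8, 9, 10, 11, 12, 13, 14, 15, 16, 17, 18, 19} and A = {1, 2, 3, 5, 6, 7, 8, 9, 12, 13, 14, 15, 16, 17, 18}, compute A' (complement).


Universal set U = {1, 2, 3, 4, 5, 6, 7, 8, 9, 10, 11, 12, 13, 14, 15, 16, 17, 18, 19}
Set A = {1, 2, 3, 5, 6, 7, 8, 9, 12, 13, 14, 15, 16, 17, 18}
A' = U \ A = elements in U but not in A
Checking each element of U:
1 (in A, exclude), 2 (in A, exclude), 3 (in A, exclude), 4 (not in A, include), 5 (in A, exclude), 6 (in A, exclude), 7 (in A, exclude), 8 (in A, exclude), 9 (in A, exclude), 10 (not in A, include), 11 (not in A, include), 12 (in A, exclude), 13 (in A, exclude), 14 (in A, exclude), 15 (in A, exclude), 16 (in A, exclude), 17 (in A, exclude), 18 (in A, exclude), 19 (not in A, include)
A' = {4, 10, 11, 19}

{4, 10, 11, 19}


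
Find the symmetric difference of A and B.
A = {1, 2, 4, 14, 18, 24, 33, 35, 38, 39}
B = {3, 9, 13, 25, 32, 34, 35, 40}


Set A = {1, 2, 4, 14, 18, 24, 33, 35, 38, 39}
Set B = {3, 9, 13, 25, 32, 34, 35, 40}
A △ B = (A \ B) ∪ (B \ A)
Elements in A but not B: {1, 2, 4, 14, 18, 24, 33, 38, 39}
Elements in B but not A: {3, 9, 13, 25, 32, 34, 40}
A △ B = {1, 2, 3, 4, 9, 13, 14, 18, 24, 25, 32, 33, 34, 38, 39, 40}

{1, 2, 3, 4, 9, 13, 14, 18, 24, 25, 32, 33, 34, 38, 39, 40}


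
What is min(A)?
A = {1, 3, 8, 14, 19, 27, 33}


Set A = {1, 3, 8, 14, 19, 27, 33}
Elements in ascending order: 1, 3, 8, 14, 19, 27, 33
The smallest element is 1.

1


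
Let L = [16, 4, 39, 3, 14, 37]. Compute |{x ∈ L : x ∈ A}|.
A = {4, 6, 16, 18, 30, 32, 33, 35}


Set A = {4, 6, 16, 18, 30, 32, 33, 35}
Candidates: [16, 4, 39, 3, 14, 37]
Check each candidate:
16 ∈ A, 4 ∈ A, 39 ∉ A, 3 ∉ A, 14 ∉ A, 37 ∉ A
Count of candidates in A: 2

2


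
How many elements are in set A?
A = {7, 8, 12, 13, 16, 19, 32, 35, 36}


Set A = {7, 8, 12, 13, 16, 19, 32, 35, 36}
Listing elements: 7, 8, 12, 13, 16, 19, 32, 35, 36
Counting: 9 elements
|A| = 9

9


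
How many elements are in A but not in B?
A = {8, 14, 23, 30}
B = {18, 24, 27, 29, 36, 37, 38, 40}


Set A = {8, 14, 23, 30}
Set B = {18, 24, 27, 29, 36, 37, 38, 40}
A \ B = {8, 14, 23, 30}
|A \ B| = 4

4


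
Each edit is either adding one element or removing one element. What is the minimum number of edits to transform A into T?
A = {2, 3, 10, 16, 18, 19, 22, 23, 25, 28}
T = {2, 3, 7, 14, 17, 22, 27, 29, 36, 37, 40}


Set A = {2, 3, 10, 16, 18, 19, 22, 23, 25, 28}
Set T = {2, 3, 7, 14, 17, 22, 27, 29, 36, 37, 40}
Elements to remove from A (in A, not in T): {10, 16, 18, 19, 23, 25, 28} → 7 removals
Elements to add to A (in T, not in A): {7, 14, 17, 27, 29, 36, 37, 40} → 8 additions
Total edits = 7 + 8 = 15

15


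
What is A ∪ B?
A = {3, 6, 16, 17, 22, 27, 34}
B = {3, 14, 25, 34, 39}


Set A = {3, 6, 16, 17, 22, 27, 34}
Set B = {3, 14, 25, 34, 39}
A ∪ B includes all elements in either set.
Elements from A: {3, 6, 16, 17, 22, 27, 34}
Elements from B not already included: {14, 25, 39}
A ∪ B = {3, 6, 14, 16, 17, 22, 25, 27, 34, 39}

{3, 6, 14, 16, 17, 22, 25, 27, 34, 39}


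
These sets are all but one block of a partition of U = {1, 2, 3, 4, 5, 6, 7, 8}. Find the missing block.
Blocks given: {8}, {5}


U = {1, 2, 3, 4, 5, 6, 7, 8}
Shown blocks: {8}, {5}
A partition's blocks are pairwise disjoint and cover U, so the missing block = U \ (union of shown blocks).
Union of shown blocks: {5, 8}
Missing block = U \ (union) = {1, 2, 3, 4, 6, 7}

{1, 2, 3, 4, 6, 7}


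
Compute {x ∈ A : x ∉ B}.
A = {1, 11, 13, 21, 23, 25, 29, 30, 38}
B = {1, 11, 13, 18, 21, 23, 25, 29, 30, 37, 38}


Set A = {1, 11, 13, 21, 23, 25, 29, 30, 38}
Set B = {1, 11, 13, 18, 21, 23, 25, 29, 30, 37, 38}
Check each element of A against B:
1 ∈ B, 11 ∈ B, 13 ∈ B, 21 ∈ B, 23 ∈ B, 25 ∈ B, 29 ∈ B, 30 ∈ B, 38 ∈ B
Elements of A not in B: {}

{}


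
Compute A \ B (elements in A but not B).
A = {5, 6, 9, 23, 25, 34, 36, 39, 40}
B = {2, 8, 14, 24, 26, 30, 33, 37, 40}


Set A = {5, 6, 9, 23, 25, 34, 36, 39, 40}
Set B = {2, 8, 14, 24, 26, 30, 33, 37, 40}
A \ B includes elements in A that are not in B.
Check each element of A:
5 (not in B, keep), 6 (not in B, keep), 9 (not in B, keep), 23 (not in B, keep), 25 (not in B, keep), 34 (not in B, keep), 36 (not in B, keep), 39 (not in B, keep), 40 (in B, remove)
A \ B = {5, 6, 9, 23, 25, 34, 36, 39}

{5, 6, 9, 23, 25, 34, 36, 39}


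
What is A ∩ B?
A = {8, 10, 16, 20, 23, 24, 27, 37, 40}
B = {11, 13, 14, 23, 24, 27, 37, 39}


Set A = {8, 10, 16, 20, 23, 24, 27, 37, 40}
Set B = {11, 13, 14, 23, 24, 27, 37, 39}
A ∩ B includes only elements in both sets.
Check each element of A against B:
8 ✗, 10 ✗, 16 ✗, 20 ✗, 23 ✓, 24 ✓, 27 ✓, 37 ✓, 40 ✗
A ∩ B = {23, 24, 27, 37}

{23, 24, 27, 37}


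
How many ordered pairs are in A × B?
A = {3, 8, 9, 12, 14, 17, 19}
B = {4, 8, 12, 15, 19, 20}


Set A = {3, 8, 9, 12, 14, 17, 19} has 7 elements.
Set B = {4, 8, 12, 15, 19, 20} has 6 elements.
|A × B| = |A| × |B| = 7 × 6 = 42

42


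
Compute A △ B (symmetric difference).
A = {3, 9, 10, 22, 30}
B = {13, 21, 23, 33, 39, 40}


Set A = {3, 9, 10, 22, 30}
Set B = {13, 21, 23, 33, 39, 40}
A △ B = (A \ B) ∪ (B \ A)
Elements in A but not B: {3, 9, 10, 22, 30}
Elements in B but not A: {13, 21, 23, 33, 39, 40}
A △ B = {3, 9, 10, 13, 21, 22, 23, 30, 33, 39, 40}

{3, 9, 10, 13, 21, 22, 23, 30, 33, 39, 40}


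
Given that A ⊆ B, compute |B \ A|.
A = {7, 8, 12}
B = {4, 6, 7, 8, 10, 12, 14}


Set A = {7, 8, 12}, |A| = 3
Set B = {4, 6, 7, 8, 10, 12, 14}, |B| = 7
Since A ⊆ B: B \ A = {4, 6, 10, 14}
|B| - |A| = 7 - 3 = 4

4


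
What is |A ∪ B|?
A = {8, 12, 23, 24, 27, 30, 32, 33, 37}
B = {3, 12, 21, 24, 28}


Set A = {8, 12, 23, 24, 27, 30, 32, 33, 37}, |A| = 9
Set B = {3, 12, 21, 24, 28}, |B| = 5
A ∩ B = {12, 24}, |A ∩ B| = 2
|A ∪ B| = |A| + |B| - |A ∩ B| = 9 + 5 - 2 = 12

12


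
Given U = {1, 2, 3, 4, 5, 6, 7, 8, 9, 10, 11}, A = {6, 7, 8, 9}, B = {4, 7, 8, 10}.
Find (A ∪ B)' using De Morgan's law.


U = {1, 2, 3, 4, 5, 6, 7, 8, 9, 10, 11}
A = {6, 7, 8, 9}, B = {4, 7, 8, 10}
A ∪ B = {4, 6, 7, 8, 9, 10}
(A ∪ B)' = U \ (A ∪ B) = {1, 2, 3, 5, 11}
Verification via A' ∩ B': A' = {1, 2, 3, 4, 5, 10, 11}, B' = {1, 2, 3, 5, 6, 9, 11}
A' ∩ B' = {1, 2, 3, 5, 11} ✓

{1, 2, 3, 5, 11}


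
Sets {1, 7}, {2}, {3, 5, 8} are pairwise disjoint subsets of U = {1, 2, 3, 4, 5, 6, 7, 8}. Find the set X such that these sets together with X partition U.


U = {1, 2, 3, 4, 5, 6, 7, 8}
Shown blocks: {1, 7}, {2}, {3, 5, 8}
A partition's blocks are pairwise disjoint and cover U, so the missing block = U \ (union of shown blocks).
Union of shown blocks: {1, 2, 3, 5, 7, 8}
Missing block = U \ (union) = {4, 6}

{4, 6}


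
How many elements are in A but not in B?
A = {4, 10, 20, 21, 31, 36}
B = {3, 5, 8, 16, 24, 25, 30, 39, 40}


Set A = {4, 10, 20, 21, 31, 36}
Set B = {3, 5, 8, 16, 24, 25, 30, 39, 40}
A \ B = {4, 10, 20, 21, 31, 36}
|A \ B| = 6

6


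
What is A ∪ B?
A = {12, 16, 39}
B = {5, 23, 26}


Set A = {12, 16, 39}
Set B = {5, 23, 26}
A ∪ B includes all elements in either set.
Elements from A: {12, 16, 39}
Elements from B not already included: {5, 23, 26}
A ∪ B = {5, 12, 16, 23, 26, 39}

{5, 12, 16, 23, 26, 39}


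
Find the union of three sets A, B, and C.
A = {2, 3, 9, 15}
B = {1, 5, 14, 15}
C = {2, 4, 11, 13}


Set A = {2, 3, 9, 15}
Set B = {1, 5, 14, 15}
Set C = {2, 4, 11, 13}
First, A ∪ B = {1, 2, 3, 5, 9, 14, 15}
Then, (A ∪ B) ∪ C = {1, 2, 3, 4, 5, 9, 11, 13, 14, 15}

{1, 2, 3, 4, 5, 9, 11, 13, 14, 15}


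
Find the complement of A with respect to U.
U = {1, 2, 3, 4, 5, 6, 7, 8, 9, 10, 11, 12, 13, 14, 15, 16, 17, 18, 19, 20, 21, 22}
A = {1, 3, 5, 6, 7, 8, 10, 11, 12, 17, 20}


Universal set U = {1, 2, 3, 4, 5, 6, 7, 8, 9, 10, 11, 12, 13, 14, 15, 16, 17, 18, 19, 20, 21, 22}
Set A = {1, 3, 5, 6, 7, 8, 10, 11, 12, 17, 20}
A' = U \ A = elements in U but not in A
Checking each element of U:
1 (in A, exclude), 2 (not in A, include), 3 (in A, exclude), 4 (not in A, include), 5 (in A, exclude), 6 (in A, exclude), 7 (in A, exclude), 8 (in A, exclude), 9 (not in A, include), 10 (in A, exclude), 11 (in A, exclude), 12 (in A, exclude), 13 (not in A, include), 14 (not in A, include), 15 (not in A, include), 16 (not in A, include), 17 (in A, exclude), 18 (not in A, include), 19 (not in A, include), 20 (in A, exclude), 21 (not in A, include), 22 (not in A, include)
A' = {2, 4, 9, 13, 14, 15, 16, 18, 19, 21, 22}

{2, 4, 9, 13, 14, 15, 16, 18, 19, 21, 22}


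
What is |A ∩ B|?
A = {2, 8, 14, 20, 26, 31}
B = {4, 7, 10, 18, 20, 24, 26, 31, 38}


Set A = {2, 8, 14, 20, 26, 31}
Set B = {4, 7, 10, 18, 20, 24, 26, 31, 38}
A ∩ B = {20, 26, 31}
|A ∩ B| = 3

3


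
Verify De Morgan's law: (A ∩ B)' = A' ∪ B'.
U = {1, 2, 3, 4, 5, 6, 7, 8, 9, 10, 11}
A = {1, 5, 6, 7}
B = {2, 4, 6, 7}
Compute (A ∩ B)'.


U = {1, 2, 3, 4, 5, 6, 7, 8, 9, 10, 11}
A = {1, 5, 6, 7}, B = {2, 4, 6, 7}
A ∩ B = {6, 7}
(A ∩ B)' = U \ (A ∩ B) = {1, 2, 3, 4, 5, 8, 9, 10, 11}
Verification via A' ∪ B': A' = {2, 3, 4, 8, 9, 10, 11}, B' = {1, 3, 5, 8, 9, 10, 11}
A' ∪ B' = {1, 2, 3, 4, 5, 8, 9, 10, 11} ✓

{1, 2, 3, 4, 5, 8, 9, 10, 11}


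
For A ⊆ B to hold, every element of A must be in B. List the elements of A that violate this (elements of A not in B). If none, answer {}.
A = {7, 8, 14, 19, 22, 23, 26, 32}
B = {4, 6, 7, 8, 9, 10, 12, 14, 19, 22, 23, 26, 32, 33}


Set A = {7, 8, 14, 19, 22, 23, 26, 32}
Set B = {4, 6, 7, 8, 9, 10, 12, 14, 19, 22, 23, 26, 32, 33}
Check each element of A against B:
7 ∈ B, 8 ∈ B, 14 ∈ B, 19 ∈ B, 22 ∈ B, 23 ∈ B, 26 ∈ B, 32 ∈ B
Elements of A not in B: {}

{}


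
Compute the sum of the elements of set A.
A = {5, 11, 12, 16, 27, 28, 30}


Set A = {5, 11, 12, 16, 27, 28, 30}
Sum = 5 + 11 + 12 + 16 + 27 + 28 + 30 = 129

129


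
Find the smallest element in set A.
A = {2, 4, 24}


Set A = {2, 4, 24}
Elements in ascending order: 2, 4, 24
The smallest element is 2.

2


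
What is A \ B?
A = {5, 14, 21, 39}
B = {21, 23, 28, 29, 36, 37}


Set A = {5, 14, 21, 39}
Set B = {21, 23, 28, 29, 36, 37}
A \ B includes elements in A that are not in B.
Check each element of A:
5 (not in B, keep), 14 (not in B, keep), 21 (in B, remove), 39 (not in B, keep)
A \ B = {5, 14, 39}

{5, 14, 39}


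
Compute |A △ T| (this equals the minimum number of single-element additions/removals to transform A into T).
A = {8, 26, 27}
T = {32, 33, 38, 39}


Set A = {8, 26, 27}
Set T = {32, 33, 38, 39}
Elements to remove from A (in A, not in T): {8, 26, 27} → 3 removals
Elements to add to A (in T, not in A): {32, 33, 38, 39} → 4 additions
Total edits = 3 + 4 = 7

7


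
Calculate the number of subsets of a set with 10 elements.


The set has 10 elements.
The power set contains all possible subsets.
|P(A)| = 2^|A| = 2^10 = 1024

1024


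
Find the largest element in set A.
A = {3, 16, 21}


Set A = {3, 16, 21}
Elements in ascending order: 3, 16, 21
The largest element is 21.

21


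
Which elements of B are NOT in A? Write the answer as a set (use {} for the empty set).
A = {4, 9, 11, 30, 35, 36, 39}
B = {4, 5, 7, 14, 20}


Set A = {4, 9, 11, 30, 35, 36, 39}
Set B = {4, 5, 7, 14, 20}
Check each element of B against A:
4 ∈ A, 5 ∉ A (include), 7 ∉ A (include), 14 ∉ A (include), 20 ∉ A (include)
Elements of B not in A: {5, 7, 14, 20}

{5, 7, 14, 20}


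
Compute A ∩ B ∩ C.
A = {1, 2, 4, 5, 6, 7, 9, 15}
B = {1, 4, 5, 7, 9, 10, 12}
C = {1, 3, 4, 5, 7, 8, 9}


Set A = {1, 2, 4, 5, 6, 7, 9, 15}
Set B = {1, 4, 5, 7, 9, 10, 12}
Set C = {1, 3, 4, 5, 7, 8, 9}
First, A ∩ B = {1, 4, 5, 7, 9}
Then, (A ∩ B) ∩ C = {1, 4, 5, 7, 9}

{1, 4, 5, 7, 9}


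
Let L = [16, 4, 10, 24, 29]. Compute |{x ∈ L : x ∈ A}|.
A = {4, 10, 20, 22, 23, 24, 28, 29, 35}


Set A = {4, 10, 20, 22, 23, 24, 28, 29, 35}
Candidates: [16, 4, 10, 24, 29]
Check each candidate:
16 ∉ A, 4 ∈ A, 10 ∈ A, 24 ∈ A, 29 ∈ A
Count of candidates in A: 4

4


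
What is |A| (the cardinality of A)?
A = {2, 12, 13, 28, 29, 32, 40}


Set A = {2, 12, 13, 28, 29, 32, 40}
Listing elements: 2, 12, 13, 28, 29, 32, 40
Counting: 7 elements
|A| = 7

7


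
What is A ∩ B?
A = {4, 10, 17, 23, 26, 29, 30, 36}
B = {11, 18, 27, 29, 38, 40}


Set A = {4, 10, 17, 23, 26, 29, 30, 36}
Set B = {11, 18, 27, 29, 38, 40}
A ∩ B includes only elements in both sets.
Check each element of A against B:
4 ✗, 10 ✗, 17 ✗, 23 ✗, 26 ✗, 29 ✓, 30 ✗, 36 ✗
A ∩ B = {29}

{29}


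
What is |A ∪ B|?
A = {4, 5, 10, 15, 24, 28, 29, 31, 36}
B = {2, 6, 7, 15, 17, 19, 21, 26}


Set A = {4, 5, 10, 15, 24, 28, 29, 31, 36}, |A| = 9
Set B = {2, 6, 7, 15, 17, 19, 21, 26}, |B| = 8
A ∩ B = {15}, |A ∩ B| = 1
|A ∪ B| = |A| + |B| - |A ∩ B| = 9 + 8 - 1 = 16

16


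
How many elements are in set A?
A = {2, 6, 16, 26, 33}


Set A = {2, 6, 16, 26, 33}
Listing elements: 2, 6, 16, 26, 33
Counting: 5 elements
|A| = 5

5


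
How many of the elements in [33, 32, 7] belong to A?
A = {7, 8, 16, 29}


Set A = {7, 8, 16, 29}
Candidates: [33, 32, 7]
Check each candidate:
33 ∉ A, 32 ∉ A, 7 ∈ A
Count of candidates in A: 1

1


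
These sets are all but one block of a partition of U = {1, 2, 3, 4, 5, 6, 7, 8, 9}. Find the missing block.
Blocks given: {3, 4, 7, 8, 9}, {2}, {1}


U = {1, 2, 3, 4, 5, 6, 7, 8, 9}
Shown blocks: {3, 4, 7, 8, 9}, {2}, {1}
A partition's blocks are pairwise disjoint and cover U, so the missing block = U \ (union of shown blocks).
Union of shown blocks: {1, 2, 3, 4, 7, 8, 9}
Missing block = U \ (union) = {5, 6}

{5, 6}


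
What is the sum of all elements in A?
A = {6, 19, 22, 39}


Set A = {6, 19, 22, 39}
Sum = 6 + 19 + 22 + 39 = 86

86


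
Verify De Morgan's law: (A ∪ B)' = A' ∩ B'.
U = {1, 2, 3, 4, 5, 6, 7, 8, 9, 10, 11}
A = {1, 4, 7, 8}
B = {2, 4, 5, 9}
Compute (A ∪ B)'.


U = {1, 2, 3, 4, 5, 6, 7, 8, 9, 10, 11}
A = {1, 4, 7, 8}, B = {2, 4, 5, 9}
A ∪ B = {1, 2, 4, 5, 7, 8, 9}
(A ∪ B)' = U \ (A ∪ B) = {3, 6, 10, 11}
Verification via A' ∩ B': A' = {2, 3, 5, 6, 9, 10, 11}, B' = {1, 3, 6, 7, 8, 10, 11}
A' ∩ B' = {3, 6, 10, 11} ✓

{3, 6, 10, 11}


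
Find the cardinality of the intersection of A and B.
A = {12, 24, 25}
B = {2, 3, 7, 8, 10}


Set A = {12, 24, 25}
Set B = {2, 3, 7, 8, 10}
A ∩ B = {}
|A ∩ B| = 0

0


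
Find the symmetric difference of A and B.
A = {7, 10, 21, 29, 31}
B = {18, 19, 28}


Set A = {7, 10, 21, 29, 31}
Set B = {18, 19, 28}
A △ B = (A \ B) ∪ (B \ A)
Elements in A but not B: {7, 10, 21, 29, 31}
Elements in B but not A: {18, 19, 28}
A △ B = {7, 10, 18, 19, 21, 28, 29, 31}

{7, 10, 18, 19, 21, 28, 29, 31}


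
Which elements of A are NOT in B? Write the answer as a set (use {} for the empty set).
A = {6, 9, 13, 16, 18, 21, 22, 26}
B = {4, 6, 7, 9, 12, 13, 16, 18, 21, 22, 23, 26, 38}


Set A = {6, 9, 13, 16, 18, 21, 22, 26}
Set B = {4, 6, 7, 9, 12, 13, 16, 18, 21, 22, 23, 26, 38}
Check each element of A against B:
6 ∈ B, 9 ∈ B, 13 ∈ B, 16 ∈ B, 18 ∈ B, 21 ∈ B, 22 ∈ B, 26 ∈ B
Elements of A not in B: {}

{}


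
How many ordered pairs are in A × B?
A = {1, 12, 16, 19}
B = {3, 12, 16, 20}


Set A = {1, 12, 16, 19} has 4 elements.
Set B = {3, 12, 16, 20} has 4 elements.
|A × B| = |A| × |B| = 4 × 4 = 16

16


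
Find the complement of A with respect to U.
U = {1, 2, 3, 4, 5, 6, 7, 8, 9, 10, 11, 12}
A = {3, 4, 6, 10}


Universal set U = {1, 2, 3, 4, 5, 6, 7, 8, 9, 10, 11, 12}
Set A = {3, 4, 6, 10}
A' = U \ A = elements in U but not in A
Checking each element of U:
1 (not in A, include), 2 (not in A, include), 3 (in A, exclude), 4 (in A, exclude), 5 (not in A, include), 6 (in A, exclude), 7 (not in A, include), 8 (not in A, include), 9 (not in A, include), 10 (in A, exclude), 11 (not in A, include), 12 (not in A, include)
A' = {1, 2, 5, 7, 8, 9, 11, 12}

{1, 2, 5, 7, 8, 9, 11, 12}


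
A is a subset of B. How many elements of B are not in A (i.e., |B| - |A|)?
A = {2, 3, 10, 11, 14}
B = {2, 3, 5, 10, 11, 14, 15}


Set A = {2, 3, 10, 11, 14}, |A| = 5
Set B = {2, 3, 5, 10, 11, 14, 15}, |B| = 7
Since A ⊆ B: B \ A = {5, 15}
|B| - |A| = 7 - 5 = 2

2
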